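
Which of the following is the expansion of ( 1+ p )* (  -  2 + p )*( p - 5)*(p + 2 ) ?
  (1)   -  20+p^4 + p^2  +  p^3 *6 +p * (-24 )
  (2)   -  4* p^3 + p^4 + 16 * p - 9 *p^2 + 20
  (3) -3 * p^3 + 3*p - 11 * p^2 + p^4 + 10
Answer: 2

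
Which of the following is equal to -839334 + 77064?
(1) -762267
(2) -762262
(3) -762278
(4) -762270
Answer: 4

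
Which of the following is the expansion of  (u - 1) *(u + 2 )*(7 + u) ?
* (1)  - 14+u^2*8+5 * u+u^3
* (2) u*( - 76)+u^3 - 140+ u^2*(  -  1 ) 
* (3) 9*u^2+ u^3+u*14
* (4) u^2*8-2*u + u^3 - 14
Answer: 1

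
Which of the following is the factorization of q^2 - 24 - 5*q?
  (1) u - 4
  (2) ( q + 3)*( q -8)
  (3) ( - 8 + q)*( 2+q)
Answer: 2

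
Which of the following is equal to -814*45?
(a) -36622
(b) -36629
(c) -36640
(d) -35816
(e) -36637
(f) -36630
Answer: f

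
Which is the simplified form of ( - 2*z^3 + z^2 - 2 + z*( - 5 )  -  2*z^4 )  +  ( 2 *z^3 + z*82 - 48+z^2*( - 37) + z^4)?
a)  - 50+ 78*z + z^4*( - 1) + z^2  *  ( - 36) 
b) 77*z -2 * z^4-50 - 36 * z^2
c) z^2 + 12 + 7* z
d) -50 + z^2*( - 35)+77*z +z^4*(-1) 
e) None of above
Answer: e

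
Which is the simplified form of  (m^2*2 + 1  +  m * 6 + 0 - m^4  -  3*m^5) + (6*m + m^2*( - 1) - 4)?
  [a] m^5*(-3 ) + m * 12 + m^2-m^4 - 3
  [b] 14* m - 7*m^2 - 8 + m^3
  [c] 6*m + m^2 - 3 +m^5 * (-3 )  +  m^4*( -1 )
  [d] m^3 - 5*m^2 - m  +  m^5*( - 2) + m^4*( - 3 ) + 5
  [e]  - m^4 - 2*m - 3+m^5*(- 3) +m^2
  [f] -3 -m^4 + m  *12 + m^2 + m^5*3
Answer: a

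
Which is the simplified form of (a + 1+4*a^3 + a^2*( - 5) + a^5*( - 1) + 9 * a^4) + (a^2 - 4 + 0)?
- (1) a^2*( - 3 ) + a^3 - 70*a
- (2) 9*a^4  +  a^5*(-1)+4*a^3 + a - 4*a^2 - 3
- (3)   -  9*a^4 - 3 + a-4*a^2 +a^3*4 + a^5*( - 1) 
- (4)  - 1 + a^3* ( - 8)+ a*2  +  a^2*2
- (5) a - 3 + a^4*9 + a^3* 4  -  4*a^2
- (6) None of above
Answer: 2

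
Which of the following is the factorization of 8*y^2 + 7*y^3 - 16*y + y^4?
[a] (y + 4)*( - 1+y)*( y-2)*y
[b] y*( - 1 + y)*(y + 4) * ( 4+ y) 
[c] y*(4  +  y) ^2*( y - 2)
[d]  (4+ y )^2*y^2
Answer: b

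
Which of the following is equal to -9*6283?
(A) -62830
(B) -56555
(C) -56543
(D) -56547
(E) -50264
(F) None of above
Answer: D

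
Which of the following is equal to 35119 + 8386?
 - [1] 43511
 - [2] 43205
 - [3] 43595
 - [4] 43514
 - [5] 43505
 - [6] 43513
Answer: 5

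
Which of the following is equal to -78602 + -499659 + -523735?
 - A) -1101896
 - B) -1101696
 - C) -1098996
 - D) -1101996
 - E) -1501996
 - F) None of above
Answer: D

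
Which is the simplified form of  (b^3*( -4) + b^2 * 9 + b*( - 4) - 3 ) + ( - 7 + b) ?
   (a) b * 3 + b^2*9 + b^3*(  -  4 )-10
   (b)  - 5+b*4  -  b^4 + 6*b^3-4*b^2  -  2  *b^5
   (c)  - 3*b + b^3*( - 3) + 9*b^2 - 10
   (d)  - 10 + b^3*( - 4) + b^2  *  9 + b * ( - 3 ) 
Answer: d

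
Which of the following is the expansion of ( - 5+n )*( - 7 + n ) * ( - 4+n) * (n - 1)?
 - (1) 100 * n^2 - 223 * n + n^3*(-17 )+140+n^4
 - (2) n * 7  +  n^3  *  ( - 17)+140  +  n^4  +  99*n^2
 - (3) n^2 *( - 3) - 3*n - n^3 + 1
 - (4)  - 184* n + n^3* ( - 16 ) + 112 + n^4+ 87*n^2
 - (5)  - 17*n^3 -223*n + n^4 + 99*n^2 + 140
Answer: 5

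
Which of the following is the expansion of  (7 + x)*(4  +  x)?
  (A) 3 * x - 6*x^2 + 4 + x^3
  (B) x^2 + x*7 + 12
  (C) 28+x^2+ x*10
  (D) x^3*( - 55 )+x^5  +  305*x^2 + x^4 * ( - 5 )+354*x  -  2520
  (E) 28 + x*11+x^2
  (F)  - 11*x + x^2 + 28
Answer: E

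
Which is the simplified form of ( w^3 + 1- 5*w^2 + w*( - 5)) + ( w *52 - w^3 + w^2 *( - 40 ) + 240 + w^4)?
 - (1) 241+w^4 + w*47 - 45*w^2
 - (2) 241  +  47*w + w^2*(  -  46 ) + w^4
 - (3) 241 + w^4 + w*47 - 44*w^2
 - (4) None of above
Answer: 1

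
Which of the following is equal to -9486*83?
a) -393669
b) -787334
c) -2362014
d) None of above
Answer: d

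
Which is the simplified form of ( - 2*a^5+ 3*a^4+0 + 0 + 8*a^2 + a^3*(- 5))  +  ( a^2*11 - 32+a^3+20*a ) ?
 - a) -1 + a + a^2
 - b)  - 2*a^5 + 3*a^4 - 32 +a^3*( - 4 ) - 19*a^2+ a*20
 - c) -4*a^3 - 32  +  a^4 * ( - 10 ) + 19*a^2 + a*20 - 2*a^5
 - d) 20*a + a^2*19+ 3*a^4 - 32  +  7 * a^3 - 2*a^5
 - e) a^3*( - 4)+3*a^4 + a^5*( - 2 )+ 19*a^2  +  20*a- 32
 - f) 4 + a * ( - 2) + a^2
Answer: e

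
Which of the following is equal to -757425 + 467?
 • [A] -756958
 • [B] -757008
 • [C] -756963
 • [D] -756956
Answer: A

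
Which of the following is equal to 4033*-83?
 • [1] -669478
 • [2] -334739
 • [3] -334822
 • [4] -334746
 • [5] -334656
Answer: 2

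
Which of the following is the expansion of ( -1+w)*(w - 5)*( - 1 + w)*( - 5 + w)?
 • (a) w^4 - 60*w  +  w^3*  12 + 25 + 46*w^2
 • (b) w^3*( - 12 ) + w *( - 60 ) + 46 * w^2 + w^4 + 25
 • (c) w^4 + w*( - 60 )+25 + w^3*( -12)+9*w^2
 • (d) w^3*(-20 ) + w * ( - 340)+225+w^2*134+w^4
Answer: b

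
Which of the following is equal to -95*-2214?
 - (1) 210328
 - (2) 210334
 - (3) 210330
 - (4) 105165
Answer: 3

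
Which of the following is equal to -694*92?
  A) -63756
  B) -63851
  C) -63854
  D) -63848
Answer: D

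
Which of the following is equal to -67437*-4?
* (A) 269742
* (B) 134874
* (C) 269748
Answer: C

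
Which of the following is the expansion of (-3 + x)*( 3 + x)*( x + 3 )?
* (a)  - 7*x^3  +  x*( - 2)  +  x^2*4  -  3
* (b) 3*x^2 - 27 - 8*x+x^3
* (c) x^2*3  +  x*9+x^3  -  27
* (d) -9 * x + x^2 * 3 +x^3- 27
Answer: d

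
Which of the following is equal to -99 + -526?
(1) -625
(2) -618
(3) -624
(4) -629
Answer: 1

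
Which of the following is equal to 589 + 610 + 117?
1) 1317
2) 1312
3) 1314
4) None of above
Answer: 4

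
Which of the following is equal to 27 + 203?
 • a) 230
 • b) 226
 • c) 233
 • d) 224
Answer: a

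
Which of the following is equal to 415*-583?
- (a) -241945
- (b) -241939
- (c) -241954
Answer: a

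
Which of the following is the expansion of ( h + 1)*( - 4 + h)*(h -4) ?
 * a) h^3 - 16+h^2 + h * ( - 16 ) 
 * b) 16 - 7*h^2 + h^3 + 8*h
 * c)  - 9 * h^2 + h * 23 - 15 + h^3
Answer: b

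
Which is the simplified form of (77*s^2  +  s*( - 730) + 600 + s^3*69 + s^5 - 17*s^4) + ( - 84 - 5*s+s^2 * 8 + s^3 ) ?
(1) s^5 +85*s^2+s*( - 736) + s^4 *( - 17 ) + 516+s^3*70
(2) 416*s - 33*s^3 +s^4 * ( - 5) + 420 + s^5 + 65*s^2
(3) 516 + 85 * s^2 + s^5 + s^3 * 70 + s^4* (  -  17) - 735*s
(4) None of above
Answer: 3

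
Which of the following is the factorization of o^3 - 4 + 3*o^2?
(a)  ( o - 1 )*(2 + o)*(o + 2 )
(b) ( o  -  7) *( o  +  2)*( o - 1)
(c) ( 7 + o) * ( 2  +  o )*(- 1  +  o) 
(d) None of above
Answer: a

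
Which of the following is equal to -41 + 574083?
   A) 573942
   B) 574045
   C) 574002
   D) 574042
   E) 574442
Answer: D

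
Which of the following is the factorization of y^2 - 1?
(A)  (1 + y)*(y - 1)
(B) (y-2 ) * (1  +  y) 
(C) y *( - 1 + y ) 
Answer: A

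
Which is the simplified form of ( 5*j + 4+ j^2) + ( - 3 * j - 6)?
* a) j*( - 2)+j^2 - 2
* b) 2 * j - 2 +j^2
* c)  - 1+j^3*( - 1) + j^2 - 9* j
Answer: b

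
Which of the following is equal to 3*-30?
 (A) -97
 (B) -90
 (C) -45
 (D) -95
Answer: B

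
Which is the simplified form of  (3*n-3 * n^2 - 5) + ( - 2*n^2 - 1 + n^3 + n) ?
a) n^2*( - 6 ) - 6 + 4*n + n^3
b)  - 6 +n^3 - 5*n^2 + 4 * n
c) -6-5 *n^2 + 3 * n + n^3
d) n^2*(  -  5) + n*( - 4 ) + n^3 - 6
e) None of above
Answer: b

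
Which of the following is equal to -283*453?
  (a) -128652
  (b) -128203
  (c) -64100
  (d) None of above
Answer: d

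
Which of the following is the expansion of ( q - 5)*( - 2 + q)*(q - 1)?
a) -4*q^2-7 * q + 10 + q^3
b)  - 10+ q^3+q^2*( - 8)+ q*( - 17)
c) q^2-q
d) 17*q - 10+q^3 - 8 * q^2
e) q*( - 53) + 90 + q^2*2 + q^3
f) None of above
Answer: d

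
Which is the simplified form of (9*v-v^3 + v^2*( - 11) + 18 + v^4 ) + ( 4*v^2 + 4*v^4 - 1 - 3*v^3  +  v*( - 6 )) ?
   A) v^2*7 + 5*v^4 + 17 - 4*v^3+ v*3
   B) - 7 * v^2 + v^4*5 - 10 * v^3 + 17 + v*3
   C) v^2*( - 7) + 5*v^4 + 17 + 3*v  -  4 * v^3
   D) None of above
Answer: C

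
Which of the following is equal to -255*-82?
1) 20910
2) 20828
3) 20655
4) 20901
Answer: 1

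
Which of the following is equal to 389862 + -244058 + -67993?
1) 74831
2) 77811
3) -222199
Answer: 2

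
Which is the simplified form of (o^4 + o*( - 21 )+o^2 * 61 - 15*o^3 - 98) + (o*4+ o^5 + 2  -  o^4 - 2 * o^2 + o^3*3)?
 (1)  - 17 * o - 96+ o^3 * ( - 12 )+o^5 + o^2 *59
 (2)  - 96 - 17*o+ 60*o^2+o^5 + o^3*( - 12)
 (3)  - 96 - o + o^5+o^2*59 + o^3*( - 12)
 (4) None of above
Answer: 1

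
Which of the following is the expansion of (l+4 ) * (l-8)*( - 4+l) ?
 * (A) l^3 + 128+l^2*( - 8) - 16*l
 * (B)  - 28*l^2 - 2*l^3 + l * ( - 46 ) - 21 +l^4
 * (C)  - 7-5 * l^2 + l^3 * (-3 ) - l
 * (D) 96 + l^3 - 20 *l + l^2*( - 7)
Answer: A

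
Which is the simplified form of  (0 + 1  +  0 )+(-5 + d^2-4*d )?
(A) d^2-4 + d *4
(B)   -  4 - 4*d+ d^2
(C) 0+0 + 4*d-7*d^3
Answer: B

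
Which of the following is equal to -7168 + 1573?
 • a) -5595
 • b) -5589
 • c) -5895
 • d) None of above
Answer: a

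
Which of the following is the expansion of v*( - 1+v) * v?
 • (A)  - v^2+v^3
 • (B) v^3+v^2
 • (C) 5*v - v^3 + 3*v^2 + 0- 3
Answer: A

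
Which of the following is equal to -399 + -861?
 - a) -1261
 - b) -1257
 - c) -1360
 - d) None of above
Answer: d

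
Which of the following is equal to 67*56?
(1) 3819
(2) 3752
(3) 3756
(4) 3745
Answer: 2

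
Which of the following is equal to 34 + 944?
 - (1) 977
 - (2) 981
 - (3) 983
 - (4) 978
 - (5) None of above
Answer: 4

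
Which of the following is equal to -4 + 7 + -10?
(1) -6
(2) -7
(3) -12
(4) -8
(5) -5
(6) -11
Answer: 2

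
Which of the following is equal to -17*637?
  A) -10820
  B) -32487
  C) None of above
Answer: C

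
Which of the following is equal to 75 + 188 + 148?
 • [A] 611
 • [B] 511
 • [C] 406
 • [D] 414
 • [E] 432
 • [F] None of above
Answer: F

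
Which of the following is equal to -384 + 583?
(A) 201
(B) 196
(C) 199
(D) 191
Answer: C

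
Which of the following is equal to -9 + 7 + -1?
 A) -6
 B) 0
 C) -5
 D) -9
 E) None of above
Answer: E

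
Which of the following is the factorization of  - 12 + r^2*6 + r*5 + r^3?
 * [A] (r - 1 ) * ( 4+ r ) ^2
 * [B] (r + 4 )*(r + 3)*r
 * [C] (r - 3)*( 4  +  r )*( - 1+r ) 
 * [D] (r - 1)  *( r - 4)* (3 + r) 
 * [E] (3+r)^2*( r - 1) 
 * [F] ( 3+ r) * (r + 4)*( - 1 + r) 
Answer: F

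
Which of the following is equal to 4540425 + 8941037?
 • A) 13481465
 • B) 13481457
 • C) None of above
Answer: C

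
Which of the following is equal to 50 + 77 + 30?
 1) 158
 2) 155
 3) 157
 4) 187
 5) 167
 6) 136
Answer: 3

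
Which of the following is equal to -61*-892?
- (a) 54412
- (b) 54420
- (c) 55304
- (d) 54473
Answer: a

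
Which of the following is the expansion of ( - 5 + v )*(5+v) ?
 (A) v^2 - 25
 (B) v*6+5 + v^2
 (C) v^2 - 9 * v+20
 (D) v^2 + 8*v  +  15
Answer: A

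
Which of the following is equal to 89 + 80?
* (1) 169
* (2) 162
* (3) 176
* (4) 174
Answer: 1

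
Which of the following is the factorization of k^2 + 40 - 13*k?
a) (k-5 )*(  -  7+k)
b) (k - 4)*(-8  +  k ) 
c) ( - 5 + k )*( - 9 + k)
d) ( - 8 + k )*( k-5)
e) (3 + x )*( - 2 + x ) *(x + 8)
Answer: d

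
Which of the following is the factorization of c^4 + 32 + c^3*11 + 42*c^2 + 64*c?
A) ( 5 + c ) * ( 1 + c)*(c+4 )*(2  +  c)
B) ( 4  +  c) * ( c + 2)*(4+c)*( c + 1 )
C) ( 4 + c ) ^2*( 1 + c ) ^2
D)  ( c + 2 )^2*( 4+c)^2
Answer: B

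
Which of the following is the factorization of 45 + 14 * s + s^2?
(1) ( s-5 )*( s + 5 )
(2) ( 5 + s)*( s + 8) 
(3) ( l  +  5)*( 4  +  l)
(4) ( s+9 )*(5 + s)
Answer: 4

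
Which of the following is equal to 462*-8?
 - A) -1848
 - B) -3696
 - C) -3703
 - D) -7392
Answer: B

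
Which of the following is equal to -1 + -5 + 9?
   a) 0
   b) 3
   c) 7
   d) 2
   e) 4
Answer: b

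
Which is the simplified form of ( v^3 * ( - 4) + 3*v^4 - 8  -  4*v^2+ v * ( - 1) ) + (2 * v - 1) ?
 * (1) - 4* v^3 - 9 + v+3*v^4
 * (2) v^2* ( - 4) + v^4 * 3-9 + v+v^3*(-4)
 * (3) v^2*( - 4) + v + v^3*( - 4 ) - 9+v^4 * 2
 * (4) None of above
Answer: 2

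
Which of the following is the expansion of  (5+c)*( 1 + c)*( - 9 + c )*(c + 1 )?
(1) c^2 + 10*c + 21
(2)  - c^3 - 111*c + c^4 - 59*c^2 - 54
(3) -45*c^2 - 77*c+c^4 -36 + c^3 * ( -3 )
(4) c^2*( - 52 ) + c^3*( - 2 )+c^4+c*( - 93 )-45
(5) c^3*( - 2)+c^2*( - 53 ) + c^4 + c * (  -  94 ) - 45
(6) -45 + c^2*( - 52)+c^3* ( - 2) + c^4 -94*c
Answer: 6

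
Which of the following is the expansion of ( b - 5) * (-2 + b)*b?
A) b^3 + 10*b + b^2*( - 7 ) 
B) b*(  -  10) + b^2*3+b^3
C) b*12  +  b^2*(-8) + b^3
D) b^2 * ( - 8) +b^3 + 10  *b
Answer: A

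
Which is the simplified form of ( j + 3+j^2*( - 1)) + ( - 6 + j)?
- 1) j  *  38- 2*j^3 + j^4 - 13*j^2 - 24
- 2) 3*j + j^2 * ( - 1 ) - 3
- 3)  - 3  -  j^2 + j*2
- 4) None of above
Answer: 3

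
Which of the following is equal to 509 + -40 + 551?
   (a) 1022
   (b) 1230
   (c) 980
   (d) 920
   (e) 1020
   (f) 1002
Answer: e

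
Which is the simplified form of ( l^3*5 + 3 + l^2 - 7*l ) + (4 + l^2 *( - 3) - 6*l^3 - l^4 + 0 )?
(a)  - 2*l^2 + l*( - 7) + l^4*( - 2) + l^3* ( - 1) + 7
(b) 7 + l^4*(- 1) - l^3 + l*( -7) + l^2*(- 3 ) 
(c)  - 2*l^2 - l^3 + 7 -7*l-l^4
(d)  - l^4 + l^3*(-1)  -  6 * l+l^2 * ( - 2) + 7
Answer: c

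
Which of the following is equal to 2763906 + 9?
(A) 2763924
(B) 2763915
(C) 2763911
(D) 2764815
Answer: B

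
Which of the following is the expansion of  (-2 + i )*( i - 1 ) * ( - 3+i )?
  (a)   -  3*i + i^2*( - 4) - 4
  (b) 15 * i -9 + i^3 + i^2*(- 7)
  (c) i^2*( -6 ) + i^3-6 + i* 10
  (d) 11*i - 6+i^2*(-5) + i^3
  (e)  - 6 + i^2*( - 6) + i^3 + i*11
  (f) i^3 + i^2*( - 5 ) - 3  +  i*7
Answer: e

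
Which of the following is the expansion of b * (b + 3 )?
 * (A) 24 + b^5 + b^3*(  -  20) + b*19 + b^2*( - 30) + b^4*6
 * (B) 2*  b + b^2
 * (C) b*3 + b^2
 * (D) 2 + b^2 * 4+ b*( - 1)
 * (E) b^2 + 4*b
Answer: C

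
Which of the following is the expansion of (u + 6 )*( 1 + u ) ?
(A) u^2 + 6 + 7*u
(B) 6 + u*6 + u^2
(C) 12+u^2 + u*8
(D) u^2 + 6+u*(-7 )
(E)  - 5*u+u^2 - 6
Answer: A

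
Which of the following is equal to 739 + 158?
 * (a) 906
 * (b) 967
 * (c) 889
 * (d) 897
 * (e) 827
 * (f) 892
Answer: d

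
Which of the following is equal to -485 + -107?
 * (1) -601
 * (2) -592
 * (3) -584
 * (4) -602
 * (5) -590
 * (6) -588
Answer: 2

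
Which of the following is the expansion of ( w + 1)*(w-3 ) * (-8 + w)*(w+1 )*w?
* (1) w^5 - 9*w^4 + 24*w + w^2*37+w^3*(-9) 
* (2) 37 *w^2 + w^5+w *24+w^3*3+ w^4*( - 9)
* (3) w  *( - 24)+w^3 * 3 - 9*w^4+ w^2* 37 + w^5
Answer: 2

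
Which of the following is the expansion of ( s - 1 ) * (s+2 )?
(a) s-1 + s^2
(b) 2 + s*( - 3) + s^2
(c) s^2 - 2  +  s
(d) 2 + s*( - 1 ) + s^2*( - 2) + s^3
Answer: c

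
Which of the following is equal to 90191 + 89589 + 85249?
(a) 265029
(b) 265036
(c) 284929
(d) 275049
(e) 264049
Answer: a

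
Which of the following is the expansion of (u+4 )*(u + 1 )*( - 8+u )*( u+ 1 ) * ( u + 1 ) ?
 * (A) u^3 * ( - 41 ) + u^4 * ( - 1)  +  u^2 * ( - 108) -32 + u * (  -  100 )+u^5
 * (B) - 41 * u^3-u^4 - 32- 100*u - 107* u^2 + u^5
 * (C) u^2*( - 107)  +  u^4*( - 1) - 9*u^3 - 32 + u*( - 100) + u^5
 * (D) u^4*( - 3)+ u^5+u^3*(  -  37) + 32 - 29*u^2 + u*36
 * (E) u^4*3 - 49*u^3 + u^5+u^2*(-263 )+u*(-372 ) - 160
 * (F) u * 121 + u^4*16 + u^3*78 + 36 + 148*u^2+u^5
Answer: B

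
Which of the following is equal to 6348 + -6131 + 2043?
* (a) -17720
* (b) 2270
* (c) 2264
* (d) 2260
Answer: d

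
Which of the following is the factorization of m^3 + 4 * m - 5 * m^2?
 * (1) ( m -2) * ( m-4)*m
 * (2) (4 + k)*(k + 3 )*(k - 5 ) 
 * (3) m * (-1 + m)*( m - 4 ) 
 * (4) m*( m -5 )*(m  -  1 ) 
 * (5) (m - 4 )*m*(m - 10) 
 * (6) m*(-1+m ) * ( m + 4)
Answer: 3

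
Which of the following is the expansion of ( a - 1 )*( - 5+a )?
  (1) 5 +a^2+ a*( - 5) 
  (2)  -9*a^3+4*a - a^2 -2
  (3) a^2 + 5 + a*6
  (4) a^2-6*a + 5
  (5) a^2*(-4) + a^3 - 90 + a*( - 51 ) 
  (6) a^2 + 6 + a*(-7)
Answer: 4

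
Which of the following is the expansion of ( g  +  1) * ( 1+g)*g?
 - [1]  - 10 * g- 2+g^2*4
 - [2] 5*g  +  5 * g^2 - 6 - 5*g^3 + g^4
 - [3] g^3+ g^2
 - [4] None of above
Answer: 4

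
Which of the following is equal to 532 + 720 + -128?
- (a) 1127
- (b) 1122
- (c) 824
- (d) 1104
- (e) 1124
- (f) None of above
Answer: e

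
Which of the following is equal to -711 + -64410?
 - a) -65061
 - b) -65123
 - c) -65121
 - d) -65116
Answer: c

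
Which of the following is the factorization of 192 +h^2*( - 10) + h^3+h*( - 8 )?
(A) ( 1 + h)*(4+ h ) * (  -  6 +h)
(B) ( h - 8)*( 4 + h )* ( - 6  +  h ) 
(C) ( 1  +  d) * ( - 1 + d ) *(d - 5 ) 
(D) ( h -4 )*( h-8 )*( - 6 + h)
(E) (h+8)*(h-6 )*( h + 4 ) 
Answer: B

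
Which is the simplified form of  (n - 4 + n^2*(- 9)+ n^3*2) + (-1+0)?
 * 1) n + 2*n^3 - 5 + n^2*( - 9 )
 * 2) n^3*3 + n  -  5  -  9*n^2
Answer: 1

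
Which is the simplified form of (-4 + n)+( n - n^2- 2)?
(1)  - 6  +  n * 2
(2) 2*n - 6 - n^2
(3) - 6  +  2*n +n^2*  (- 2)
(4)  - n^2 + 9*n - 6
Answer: 2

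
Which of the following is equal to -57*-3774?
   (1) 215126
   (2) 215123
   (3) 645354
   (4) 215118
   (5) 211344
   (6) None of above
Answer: 4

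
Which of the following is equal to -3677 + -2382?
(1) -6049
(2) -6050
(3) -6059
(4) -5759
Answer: 3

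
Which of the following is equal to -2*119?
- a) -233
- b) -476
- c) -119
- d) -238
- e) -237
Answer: d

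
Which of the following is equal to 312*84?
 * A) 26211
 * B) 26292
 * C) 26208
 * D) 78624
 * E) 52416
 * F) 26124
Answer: C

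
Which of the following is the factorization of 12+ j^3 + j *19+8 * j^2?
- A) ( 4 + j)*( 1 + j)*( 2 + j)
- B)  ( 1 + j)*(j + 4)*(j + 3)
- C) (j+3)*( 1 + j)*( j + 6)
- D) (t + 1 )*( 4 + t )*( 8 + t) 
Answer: B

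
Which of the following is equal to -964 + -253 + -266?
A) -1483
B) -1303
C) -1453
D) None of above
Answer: A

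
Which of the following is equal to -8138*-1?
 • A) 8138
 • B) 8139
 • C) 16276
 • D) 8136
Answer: A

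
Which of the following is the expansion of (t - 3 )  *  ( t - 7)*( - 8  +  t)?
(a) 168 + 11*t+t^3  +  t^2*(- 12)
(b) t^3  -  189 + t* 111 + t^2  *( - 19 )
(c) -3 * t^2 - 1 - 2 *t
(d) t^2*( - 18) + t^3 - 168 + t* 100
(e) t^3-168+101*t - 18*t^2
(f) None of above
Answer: e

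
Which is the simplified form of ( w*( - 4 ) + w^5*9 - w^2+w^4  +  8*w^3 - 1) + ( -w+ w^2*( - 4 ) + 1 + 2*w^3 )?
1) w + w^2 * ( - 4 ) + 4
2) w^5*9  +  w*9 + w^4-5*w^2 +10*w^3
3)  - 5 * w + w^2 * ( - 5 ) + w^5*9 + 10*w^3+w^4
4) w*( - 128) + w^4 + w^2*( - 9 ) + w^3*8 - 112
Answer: 3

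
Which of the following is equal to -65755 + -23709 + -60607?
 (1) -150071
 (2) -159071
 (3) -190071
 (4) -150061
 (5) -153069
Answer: 1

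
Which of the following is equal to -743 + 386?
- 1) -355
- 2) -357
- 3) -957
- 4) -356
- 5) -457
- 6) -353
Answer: 2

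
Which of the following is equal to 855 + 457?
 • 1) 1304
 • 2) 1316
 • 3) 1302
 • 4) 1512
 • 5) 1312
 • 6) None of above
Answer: 5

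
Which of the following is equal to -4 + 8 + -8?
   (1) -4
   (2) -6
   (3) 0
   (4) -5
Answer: 1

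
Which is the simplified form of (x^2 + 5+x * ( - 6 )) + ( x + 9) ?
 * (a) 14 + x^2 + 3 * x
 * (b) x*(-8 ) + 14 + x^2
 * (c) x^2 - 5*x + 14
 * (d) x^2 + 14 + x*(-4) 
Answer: c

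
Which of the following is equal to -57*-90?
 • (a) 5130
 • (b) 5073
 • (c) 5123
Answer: a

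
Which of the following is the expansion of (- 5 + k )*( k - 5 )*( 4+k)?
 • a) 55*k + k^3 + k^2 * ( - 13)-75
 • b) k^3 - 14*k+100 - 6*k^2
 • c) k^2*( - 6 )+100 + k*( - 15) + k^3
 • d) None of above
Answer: c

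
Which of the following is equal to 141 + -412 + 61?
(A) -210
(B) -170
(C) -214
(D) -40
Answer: A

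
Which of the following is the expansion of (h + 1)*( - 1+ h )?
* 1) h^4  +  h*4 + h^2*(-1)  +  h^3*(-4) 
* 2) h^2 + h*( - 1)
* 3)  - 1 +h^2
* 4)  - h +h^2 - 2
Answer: 3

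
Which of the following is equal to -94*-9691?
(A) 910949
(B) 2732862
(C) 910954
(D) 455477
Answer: C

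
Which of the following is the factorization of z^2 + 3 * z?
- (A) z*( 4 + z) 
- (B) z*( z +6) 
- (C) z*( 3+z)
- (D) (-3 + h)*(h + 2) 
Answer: C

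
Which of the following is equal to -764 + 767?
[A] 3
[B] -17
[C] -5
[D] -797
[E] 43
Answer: A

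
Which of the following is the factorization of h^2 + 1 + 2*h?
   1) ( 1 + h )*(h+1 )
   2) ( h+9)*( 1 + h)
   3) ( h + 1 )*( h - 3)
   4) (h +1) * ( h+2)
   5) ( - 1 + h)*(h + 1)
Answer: 1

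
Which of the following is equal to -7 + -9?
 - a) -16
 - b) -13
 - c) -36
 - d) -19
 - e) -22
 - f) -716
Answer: a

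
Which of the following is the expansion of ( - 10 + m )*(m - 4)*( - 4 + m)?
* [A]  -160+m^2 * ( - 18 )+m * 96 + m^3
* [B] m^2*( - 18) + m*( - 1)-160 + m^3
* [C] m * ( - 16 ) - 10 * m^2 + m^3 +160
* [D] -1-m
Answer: A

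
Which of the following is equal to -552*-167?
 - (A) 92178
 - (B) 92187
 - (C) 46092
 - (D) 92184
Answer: D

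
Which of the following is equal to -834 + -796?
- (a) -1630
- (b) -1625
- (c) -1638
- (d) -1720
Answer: a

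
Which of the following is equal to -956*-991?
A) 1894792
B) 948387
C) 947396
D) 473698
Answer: C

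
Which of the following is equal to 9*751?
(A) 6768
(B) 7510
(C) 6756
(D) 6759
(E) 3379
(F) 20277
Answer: D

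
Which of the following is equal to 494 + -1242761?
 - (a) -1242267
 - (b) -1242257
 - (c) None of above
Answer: a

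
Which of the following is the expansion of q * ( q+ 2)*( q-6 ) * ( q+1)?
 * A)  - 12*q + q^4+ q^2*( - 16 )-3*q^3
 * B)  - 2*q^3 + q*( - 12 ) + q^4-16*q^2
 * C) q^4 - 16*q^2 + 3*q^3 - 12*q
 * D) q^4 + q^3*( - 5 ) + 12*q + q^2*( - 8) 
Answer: A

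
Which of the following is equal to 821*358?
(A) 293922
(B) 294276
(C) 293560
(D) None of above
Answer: D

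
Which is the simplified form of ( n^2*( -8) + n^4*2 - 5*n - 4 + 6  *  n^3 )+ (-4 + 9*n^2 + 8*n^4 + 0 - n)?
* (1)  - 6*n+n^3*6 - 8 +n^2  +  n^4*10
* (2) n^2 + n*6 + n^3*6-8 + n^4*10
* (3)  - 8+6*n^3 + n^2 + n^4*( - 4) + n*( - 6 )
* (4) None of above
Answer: 1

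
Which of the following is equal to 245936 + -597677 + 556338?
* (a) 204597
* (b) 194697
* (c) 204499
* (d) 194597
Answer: a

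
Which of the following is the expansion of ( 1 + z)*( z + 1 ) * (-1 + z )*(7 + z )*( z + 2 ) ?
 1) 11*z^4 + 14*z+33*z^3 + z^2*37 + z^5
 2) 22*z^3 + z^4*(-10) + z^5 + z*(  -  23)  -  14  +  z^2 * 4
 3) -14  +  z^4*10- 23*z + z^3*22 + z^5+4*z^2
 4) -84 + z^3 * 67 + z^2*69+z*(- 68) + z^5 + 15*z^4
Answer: 3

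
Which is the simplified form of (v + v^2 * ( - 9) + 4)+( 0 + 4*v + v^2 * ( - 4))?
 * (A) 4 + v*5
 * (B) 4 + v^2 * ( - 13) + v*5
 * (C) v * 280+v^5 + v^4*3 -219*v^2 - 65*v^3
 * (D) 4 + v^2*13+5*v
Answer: B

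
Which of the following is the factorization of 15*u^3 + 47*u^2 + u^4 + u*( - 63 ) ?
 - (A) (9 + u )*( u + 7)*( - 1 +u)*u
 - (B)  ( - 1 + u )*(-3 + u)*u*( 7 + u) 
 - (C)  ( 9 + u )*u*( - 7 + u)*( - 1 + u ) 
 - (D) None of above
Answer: A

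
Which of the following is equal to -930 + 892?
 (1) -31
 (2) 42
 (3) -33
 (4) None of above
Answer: 4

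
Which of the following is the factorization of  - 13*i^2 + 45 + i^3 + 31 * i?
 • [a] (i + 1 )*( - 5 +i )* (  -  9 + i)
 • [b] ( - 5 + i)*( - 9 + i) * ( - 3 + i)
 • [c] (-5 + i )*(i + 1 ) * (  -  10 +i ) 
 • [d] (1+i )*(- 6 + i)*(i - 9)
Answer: a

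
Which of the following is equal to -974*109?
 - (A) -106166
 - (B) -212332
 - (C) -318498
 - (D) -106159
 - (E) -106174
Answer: A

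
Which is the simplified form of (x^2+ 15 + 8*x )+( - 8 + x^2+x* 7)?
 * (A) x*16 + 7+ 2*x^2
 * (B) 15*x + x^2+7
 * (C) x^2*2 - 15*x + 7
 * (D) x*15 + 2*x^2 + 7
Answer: D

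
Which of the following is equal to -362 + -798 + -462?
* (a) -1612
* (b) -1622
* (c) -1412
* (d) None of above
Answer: b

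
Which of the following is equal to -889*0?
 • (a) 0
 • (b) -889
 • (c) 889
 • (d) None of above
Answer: a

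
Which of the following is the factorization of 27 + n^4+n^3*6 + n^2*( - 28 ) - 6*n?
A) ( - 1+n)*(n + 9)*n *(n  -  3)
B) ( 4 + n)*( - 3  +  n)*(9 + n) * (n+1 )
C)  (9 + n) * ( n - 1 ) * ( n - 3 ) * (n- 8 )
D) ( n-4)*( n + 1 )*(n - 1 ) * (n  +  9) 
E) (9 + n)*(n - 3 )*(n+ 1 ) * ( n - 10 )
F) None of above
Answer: F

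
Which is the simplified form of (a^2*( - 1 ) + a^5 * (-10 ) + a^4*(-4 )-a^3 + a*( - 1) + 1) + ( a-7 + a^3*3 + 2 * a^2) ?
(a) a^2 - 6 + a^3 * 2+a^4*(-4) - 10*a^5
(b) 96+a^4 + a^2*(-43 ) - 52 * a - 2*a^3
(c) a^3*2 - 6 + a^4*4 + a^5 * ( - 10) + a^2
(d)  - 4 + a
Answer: a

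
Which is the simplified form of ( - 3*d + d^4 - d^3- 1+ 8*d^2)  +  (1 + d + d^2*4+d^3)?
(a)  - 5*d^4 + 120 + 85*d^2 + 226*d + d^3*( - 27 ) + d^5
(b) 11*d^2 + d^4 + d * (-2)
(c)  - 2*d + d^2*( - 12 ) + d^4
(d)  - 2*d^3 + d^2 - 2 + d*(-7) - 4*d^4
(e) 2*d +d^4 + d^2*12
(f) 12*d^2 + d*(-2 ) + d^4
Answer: f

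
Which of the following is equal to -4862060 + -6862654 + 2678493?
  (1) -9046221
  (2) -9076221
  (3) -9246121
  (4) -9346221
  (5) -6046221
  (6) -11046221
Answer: 1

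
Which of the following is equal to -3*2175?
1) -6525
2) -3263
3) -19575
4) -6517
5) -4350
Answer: 1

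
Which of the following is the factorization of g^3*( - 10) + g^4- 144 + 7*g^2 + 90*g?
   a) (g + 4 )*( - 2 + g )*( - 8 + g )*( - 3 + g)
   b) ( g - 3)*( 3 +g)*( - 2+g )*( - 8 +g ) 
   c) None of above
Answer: b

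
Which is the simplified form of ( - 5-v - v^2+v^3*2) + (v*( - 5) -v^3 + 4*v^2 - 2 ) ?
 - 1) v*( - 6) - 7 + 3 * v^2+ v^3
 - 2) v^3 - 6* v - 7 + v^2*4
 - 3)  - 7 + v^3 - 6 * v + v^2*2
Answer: 1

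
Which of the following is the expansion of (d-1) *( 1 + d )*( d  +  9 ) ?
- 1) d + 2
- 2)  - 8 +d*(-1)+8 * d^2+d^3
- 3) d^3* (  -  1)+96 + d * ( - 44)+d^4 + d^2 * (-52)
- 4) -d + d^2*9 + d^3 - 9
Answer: 4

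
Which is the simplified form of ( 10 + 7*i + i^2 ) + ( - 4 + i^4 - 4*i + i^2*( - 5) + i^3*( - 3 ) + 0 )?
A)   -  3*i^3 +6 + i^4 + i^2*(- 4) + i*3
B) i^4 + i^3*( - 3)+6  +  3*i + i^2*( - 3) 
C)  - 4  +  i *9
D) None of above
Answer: A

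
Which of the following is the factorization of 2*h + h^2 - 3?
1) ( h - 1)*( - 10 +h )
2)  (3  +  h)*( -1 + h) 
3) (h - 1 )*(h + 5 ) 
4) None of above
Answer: 2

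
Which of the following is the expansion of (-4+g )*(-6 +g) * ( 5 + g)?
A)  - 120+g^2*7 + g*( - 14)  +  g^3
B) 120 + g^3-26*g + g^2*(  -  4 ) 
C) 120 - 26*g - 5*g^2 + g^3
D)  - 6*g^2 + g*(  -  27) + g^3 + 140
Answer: C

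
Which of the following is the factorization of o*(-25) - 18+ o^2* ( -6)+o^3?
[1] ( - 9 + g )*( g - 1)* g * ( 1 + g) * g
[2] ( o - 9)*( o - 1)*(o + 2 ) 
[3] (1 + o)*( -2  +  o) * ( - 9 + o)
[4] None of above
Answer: 4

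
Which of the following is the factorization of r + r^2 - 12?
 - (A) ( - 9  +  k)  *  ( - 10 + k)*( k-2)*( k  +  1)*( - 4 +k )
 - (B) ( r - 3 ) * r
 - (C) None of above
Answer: C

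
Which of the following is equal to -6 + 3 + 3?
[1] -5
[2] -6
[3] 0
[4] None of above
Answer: 3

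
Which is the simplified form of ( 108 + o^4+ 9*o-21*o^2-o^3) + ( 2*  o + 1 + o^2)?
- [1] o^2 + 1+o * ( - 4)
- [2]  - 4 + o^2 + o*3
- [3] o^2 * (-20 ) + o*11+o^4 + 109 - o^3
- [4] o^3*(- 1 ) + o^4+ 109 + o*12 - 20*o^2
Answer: 3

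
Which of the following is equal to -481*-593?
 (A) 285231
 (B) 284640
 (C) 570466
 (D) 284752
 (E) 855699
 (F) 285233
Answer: F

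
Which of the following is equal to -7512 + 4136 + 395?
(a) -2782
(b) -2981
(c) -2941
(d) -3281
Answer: b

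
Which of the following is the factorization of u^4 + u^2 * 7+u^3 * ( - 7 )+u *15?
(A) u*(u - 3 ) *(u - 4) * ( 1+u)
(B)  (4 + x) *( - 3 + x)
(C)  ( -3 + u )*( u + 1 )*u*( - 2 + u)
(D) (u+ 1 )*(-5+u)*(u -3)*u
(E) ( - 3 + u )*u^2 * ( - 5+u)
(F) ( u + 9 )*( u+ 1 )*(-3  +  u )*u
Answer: D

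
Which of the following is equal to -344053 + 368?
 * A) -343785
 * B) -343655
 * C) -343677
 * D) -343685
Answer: D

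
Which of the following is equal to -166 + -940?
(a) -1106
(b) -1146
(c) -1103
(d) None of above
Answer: a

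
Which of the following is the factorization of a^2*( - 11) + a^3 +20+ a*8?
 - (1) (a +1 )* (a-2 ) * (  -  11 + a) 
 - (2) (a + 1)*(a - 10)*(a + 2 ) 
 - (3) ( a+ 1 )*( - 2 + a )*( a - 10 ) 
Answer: 3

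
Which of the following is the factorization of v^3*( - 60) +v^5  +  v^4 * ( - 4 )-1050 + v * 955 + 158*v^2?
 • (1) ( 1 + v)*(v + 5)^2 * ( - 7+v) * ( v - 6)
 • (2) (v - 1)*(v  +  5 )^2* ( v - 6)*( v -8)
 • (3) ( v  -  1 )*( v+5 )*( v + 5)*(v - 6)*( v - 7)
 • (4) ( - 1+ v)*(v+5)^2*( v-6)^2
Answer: 3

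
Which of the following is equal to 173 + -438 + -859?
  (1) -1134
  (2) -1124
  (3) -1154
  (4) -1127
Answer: 2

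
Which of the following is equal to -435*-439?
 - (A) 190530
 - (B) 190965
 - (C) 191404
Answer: B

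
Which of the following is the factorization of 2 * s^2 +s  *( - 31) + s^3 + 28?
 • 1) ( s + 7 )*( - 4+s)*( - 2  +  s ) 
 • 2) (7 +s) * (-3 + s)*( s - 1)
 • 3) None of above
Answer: 3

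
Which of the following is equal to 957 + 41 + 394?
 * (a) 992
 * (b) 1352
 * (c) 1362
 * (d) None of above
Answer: d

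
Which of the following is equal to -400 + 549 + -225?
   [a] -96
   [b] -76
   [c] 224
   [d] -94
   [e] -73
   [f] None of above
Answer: b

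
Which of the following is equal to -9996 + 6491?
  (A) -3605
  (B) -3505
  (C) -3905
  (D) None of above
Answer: B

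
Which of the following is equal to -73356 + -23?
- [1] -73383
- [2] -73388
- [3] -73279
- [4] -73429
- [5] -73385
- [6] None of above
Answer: 6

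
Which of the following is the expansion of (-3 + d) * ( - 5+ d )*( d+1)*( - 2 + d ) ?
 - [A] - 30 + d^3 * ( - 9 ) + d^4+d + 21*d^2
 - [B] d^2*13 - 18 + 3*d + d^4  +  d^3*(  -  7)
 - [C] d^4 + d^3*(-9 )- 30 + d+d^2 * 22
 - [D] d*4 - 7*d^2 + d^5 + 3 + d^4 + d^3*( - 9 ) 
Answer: A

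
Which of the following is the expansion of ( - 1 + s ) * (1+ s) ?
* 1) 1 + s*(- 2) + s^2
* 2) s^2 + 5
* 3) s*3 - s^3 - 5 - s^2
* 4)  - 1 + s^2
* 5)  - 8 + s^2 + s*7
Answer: 4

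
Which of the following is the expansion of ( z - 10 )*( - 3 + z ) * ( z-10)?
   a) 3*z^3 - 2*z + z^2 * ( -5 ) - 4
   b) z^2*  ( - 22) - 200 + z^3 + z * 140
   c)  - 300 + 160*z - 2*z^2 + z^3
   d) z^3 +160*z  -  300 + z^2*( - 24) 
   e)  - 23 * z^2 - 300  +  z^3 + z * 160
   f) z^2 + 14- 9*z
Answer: e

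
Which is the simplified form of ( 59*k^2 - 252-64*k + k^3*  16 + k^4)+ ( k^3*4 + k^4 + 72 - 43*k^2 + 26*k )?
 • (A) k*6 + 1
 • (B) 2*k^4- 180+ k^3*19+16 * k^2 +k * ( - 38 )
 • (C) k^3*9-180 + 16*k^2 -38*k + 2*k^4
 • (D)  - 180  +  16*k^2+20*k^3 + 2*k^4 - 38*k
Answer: D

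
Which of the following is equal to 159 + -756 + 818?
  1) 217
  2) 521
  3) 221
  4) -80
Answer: 3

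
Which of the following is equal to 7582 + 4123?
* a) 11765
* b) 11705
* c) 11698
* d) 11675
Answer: b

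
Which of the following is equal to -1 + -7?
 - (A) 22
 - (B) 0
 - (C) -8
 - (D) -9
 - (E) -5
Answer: C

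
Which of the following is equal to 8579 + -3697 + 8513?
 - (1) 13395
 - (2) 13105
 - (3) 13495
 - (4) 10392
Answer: 1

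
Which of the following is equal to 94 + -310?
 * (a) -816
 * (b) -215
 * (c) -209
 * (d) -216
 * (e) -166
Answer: d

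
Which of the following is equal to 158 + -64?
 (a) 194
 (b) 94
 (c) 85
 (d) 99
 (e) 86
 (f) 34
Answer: b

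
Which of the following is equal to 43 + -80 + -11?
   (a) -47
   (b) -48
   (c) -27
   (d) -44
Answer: b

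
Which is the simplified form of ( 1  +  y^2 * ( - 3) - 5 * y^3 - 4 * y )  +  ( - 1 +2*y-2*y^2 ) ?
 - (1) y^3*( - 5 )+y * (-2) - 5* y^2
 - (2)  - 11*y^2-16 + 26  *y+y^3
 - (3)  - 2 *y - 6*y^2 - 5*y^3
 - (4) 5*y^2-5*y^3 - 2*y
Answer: 1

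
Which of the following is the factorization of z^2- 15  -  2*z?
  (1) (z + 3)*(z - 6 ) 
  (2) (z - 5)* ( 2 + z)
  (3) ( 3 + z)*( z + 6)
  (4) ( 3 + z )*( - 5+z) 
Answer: 4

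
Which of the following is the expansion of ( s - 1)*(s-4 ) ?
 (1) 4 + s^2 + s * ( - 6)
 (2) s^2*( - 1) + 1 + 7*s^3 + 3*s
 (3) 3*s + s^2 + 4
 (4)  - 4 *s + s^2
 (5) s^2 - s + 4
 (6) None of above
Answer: 6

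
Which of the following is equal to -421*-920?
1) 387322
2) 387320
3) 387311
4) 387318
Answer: 2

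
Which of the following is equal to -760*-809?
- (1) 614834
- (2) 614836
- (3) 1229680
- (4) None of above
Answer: 4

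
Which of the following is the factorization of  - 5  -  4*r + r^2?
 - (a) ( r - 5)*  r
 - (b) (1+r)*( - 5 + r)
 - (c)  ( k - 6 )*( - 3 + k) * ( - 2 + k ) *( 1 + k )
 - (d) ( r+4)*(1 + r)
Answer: b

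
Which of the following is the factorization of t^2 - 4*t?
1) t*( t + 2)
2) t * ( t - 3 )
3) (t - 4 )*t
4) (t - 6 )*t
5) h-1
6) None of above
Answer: 3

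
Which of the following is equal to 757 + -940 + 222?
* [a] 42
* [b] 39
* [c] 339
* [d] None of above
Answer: b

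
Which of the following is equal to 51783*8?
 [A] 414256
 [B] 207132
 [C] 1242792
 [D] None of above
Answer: D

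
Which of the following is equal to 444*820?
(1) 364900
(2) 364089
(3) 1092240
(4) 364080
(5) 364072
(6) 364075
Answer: 4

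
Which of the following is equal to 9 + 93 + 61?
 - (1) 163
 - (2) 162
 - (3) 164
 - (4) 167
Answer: 1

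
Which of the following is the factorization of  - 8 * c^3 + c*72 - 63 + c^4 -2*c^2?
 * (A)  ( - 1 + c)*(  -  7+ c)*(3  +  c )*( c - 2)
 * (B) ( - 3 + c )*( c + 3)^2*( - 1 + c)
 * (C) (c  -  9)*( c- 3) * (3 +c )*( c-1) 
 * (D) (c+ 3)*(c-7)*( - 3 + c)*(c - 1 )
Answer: D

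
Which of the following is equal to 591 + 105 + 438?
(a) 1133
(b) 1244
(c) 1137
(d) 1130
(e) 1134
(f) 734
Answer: e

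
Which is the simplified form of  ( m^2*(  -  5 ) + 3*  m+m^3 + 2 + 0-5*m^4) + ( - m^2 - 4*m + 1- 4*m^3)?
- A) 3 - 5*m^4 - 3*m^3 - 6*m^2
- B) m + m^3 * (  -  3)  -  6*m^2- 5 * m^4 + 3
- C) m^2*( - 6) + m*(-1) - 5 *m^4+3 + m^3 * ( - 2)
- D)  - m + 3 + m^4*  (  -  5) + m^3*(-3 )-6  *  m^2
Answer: D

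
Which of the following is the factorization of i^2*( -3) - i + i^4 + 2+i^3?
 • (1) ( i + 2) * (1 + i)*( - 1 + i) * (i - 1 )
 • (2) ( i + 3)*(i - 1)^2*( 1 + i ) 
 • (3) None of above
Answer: 1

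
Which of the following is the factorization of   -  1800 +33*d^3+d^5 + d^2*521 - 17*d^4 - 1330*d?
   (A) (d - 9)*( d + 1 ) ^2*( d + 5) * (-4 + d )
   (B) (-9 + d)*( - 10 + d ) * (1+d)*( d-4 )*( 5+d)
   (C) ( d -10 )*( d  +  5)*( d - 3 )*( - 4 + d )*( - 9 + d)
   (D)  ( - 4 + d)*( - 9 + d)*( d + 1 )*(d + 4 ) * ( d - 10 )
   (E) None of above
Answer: B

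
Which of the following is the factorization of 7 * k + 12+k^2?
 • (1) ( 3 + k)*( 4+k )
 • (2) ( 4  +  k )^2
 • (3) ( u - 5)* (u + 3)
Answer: 1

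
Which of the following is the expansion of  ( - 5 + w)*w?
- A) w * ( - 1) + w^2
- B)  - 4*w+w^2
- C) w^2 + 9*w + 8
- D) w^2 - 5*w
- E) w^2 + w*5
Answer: D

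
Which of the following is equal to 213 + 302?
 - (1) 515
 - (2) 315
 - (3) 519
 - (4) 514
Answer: 1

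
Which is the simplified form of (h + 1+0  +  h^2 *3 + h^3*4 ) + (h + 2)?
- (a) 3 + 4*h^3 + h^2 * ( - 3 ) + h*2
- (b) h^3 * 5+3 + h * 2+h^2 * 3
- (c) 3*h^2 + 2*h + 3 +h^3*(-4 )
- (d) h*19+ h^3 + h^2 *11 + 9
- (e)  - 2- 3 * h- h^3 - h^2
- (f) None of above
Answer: f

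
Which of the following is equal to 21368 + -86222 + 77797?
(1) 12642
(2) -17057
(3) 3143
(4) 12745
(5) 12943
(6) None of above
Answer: 5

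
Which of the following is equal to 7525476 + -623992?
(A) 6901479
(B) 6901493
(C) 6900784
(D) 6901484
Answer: D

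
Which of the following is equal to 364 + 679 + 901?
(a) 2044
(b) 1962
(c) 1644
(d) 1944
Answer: d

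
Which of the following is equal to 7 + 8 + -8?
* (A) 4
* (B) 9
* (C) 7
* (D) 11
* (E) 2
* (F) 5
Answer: C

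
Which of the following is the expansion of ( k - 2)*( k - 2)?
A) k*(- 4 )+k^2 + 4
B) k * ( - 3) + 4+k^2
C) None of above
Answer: A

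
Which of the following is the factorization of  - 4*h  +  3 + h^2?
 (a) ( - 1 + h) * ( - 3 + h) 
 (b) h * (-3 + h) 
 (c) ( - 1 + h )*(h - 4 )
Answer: a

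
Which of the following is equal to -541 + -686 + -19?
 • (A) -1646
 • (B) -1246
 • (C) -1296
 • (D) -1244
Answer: B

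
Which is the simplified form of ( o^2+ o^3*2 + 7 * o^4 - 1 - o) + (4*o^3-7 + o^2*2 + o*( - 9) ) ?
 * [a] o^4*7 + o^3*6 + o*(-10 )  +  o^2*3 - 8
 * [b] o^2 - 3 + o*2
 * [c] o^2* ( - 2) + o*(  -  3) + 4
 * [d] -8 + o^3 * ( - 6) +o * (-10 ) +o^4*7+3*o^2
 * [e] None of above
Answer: a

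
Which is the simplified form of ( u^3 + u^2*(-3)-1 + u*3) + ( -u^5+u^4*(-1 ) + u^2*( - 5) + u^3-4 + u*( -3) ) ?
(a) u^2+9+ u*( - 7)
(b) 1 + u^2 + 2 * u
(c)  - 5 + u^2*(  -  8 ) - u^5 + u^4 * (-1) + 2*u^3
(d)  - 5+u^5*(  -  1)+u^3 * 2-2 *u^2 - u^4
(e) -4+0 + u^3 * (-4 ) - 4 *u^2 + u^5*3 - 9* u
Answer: c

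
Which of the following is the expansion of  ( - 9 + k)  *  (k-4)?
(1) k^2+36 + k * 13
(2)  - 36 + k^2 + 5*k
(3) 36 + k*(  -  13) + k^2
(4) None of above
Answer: 3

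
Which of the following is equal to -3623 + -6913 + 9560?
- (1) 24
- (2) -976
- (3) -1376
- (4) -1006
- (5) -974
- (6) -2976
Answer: 2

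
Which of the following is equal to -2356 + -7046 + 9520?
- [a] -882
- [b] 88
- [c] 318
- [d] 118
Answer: d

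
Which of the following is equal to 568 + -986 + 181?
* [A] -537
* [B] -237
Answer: B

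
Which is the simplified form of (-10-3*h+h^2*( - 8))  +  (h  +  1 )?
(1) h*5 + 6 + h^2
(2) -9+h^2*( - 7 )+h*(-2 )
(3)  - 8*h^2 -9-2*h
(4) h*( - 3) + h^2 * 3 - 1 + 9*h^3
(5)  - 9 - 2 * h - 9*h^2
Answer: 3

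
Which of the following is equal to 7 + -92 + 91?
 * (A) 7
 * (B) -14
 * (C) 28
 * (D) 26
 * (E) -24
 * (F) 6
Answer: F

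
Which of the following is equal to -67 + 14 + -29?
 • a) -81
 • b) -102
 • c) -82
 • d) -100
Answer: c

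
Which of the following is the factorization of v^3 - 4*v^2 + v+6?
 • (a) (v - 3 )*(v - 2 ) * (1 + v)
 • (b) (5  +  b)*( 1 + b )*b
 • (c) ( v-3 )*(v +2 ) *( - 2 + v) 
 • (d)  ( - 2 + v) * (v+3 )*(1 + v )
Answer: a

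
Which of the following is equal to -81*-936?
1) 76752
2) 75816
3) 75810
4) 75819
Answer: 2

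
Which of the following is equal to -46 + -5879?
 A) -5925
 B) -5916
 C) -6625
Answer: A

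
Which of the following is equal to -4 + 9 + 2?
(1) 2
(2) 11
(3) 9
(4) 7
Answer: 4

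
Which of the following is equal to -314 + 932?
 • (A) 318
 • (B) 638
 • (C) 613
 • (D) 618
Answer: D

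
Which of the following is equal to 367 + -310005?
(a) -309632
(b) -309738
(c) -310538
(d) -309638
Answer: d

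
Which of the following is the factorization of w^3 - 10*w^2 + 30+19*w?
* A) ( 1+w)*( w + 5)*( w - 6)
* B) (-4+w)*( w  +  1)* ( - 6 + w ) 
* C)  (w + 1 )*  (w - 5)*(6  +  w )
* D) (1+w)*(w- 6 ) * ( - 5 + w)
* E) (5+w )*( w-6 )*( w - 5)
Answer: D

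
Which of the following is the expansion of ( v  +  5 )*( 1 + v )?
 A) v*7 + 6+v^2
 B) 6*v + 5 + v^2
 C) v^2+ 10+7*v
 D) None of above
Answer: B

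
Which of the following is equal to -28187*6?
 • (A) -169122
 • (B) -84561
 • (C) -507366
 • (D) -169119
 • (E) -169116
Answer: A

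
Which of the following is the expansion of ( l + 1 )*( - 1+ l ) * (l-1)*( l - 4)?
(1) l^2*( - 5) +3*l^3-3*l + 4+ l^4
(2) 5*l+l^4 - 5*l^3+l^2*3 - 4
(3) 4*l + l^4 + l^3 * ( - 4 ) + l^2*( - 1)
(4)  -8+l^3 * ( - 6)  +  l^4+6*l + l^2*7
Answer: 2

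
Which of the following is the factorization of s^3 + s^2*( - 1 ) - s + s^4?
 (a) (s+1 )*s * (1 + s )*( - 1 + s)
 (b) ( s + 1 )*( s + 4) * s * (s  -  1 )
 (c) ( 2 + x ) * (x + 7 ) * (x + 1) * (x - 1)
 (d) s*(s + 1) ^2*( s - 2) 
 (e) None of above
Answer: a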